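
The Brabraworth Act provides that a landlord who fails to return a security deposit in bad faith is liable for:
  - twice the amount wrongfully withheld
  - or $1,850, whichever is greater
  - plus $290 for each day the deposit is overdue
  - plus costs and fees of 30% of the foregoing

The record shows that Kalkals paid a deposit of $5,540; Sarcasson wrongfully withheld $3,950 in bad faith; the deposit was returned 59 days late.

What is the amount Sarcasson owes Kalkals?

Doubled: 2 × $3,950 = $7,900
Minimum $1,850: $7,900 meets the minimum, no increase.
Late-return penalty: 59 × $290 = $17,110
Damages plus late penalty: $7,900 + $17,110 = $25,010
Costs and fees: 30% of $25,010 = $7,503
Total recovery: $25,010 + $7,503 = $32,513

$32,513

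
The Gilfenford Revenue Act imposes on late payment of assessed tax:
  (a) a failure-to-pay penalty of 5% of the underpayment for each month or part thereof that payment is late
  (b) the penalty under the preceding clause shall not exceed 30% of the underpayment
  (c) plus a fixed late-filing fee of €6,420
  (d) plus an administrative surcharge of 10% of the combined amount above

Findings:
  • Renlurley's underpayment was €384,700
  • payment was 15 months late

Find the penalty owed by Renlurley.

Accrued rate: 5% × 15 = 75%, capped at 30% → 30%
Failure-to-pay penalty: 30% of €384,700 = €115,410
Penalty before surcharge: €115,410 + €6,420 = €121,830
Administrative surcharge: 10% of €121,830 = €12,183
Total penalty: €121,830 + €12,183 = €134,013

€134,013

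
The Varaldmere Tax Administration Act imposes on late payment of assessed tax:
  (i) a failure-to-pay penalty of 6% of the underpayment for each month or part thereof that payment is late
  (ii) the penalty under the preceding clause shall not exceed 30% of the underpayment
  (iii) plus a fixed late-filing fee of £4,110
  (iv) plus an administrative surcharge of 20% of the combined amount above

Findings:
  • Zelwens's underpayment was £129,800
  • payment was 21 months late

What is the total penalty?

£51,660

Accrued rate: 6% × 21 = 126%, capped at 30% → 30%
Failure-to-pay penalty: 30% of £129,800 = £38,940
Penalty before surcharge: £38,940 + £4,110 = £43,050
Administrative surcharge: 20% of £43,050 = £8,610
Total penalty: £43,050 + £8,610 = £51,660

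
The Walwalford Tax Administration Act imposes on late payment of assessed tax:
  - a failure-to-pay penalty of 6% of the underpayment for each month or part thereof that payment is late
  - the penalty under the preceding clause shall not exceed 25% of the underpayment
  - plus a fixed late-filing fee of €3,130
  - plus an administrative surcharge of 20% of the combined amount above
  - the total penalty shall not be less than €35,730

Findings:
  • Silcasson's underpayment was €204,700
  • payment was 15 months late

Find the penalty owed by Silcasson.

Accrued rate: 6% × 15 = 90%, capped at 25% → 25%
Failure-to-pay penalty: 25% of €204,700 = €51,175
Penalty before surcharge: €51,175 + €3,130 = €54,305
Administrative surcharge: 20% of €54,305 = €10,861
Total penalty: €54,305 + €10,861 = €65,166
Minimum €35,730: €65,166 meets the minimum, no increase.

€65,166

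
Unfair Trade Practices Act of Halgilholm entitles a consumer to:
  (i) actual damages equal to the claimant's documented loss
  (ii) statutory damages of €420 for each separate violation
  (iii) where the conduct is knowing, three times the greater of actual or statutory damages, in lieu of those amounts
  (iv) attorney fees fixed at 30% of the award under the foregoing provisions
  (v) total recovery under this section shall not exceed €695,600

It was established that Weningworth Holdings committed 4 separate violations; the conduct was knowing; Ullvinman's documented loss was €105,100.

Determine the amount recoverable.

Statutory damages: 4 × €420 = €1,680
Greater of actual damages (€105,100) or statutory damages (€1,680): €105,100
Trebled: 3 × €105,100 = €315,300
Attorney fees: 30% of €315,300 = €94,590
Total before cap: €315,300 + €94,590 = €409,890
Cap at €695,600: €409,890 is within the cap, no reduction.

€409,890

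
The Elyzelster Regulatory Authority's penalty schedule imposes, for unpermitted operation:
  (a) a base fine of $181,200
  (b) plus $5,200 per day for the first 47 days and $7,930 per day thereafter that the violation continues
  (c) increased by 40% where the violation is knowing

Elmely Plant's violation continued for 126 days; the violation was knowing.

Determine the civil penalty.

Civil penalty: $1,472,898

First 47 days: 47 × $5,200 = $244,400
Remaining days: (126 − 47) × $7,930 = $626,470
Per-day component: $244,400 + $626,470 = $870,870
Base plus per-day: $181,200 + $870,870 = $1,052,070
Enhancement: 40% of $1,052,070 = $420,828
Enhanced fine: $1,052,070 + $420,828 = $1,472,898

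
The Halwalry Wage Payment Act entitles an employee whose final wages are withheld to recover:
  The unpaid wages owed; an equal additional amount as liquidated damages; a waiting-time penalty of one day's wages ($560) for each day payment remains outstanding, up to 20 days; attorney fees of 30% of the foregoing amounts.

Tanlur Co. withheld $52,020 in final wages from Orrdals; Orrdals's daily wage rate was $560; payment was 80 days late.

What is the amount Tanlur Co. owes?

$149,812

Liquidated damages (equal amount): $52,020
Penalty days: min(80, 20) = 20
Waiting-time penalty: 20 × $560 = $11,200
Subtotal: $52,020 + $52,020 + $11,200 = $115,240
Attorney fees: 30% of $115,240 = $34,572
Total award: $115,240 + $34,572 = $149,812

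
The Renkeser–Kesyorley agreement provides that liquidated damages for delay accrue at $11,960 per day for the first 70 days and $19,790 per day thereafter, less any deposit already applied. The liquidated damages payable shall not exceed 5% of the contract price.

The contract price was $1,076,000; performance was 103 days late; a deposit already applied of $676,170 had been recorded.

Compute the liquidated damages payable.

First 70 days: 70 × $11,960 = $837,200
Remaining days: (103 − 70) × $19,790 = $653,070
Accrued per-day damages: $837,200 + $653,070 = $1,490,270
Less deposit already applied: $1,490,270 − $676,170 = $814,100
Cap: 5% of $1,076,000 = $53,800
Cap at $53,800: $814,100 exceeds the cap → $53,800

Liquidated damages: $53,800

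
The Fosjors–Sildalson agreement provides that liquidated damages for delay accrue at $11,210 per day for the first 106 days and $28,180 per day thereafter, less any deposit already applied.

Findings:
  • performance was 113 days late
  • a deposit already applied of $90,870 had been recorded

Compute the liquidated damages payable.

First 106 days: 106 × $11,210 = $1,188,260
Remaining days: (113 − 106) × $28,180 = $197,260
Accrued per-day damages: $1,188,260 + $197,260 = $1,385,520
Less deposit already applied: $1,385,520 − $90,870 = $1,294,650

Liquidated damages: $1,294,650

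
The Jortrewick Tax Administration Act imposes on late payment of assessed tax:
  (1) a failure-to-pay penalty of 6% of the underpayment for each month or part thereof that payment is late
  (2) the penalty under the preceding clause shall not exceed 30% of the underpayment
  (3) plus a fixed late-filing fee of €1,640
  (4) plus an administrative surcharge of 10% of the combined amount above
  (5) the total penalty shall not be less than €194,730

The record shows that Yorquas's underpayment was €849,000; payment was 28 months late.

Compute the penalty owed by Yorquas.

€281,974

Accrued rate: 6% × 28 = 168%, capped at 30% → 30%
Failure-to-pay penalty: 30% of €849,000 = €254,700
Penalty before surcharge: €254,700 + €1,640 = €256,340
Administrative surcharge: 10% of €256,340 = €25,634
Total penalty: €256,340 + €25,634 = €281,974
Minimum €194,730: €281,974 meets the minimum, no increase.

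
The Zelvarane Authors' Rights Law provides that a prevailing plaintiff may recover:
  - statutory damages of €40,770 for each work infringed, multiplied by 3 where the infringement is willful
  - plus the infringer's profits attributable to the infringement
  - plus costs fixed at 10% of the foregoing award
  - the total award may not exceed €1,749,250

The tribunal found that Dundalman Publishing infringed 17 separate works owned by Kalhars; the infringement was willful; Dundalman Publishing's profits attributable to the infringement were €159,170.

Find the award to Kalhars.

€1,749,250

Statutory damages: 17 × €40,770 = €693,090
Trebled: 3 × €693,090 = €2,079,270
Combined award: €2,079,270 + €159,170 = €2,238,440
Costs: 10% of €2,238,440 = €223,844
Award plus costs: €2,238,440 + €223,844 = €2,462,284
Cap at €1,749,250: €2,462,284 exceeds the cap → €1,749,250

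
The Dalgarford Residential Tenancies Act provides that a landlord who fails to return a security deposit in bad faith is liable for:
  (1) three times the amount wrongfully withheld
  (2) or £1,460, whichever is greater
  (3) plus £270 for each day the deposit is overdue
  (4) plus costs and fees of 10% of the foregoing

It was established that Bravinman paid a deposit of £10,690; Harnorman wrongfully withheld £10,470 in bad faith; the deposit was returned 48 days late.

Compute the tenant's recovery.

£48,807

Trebled: 3 × £10,470 = £31,410
Minimum £1,460: £31,410 meets the minimum, no increase.
Late-return penalty: 48 × £270 = £12,960
Damages plus late penalty: £31,410 + £12,960 = £44,370
Costs and fees: 10% of £44,370 = £4,437
Total recovery: £44,370 + £4,437 = £48,807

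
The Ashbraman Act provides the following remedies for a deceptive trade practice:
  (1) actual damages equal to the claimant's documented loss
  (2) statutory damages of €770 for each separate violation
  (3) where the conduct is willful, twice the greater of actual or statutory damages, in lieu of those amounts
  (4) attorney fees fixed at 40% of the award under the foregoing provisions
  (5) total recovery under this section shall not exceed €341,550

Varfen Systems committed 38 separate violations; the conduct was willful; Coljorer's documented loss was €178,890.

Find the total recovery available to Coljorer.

€341,550

Statutory damages: 38 × €770 = €29,260
Greater of actual damages (€178,890) or statutory damages (€29,260): €178,890
Doubled: 2 × €178,890 = €357,780
Attorney fees: 40% of €357,780 = €143,112
Total before cap: €357,780 + €143,112 = €500,892
Cap at €341,550: €500,892 exceeds the cap → €341,550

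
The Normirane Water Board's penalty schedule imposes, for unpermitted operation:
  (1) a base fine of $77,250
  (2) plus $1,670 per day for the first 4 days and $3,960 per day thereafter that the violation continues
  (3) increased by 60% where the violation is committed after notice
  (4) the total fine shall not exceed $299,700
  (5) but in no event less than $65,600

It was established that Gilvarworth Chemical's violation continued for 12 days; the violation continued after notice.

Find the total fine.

First 4 days: 4 × $1,670 = $6,680
Remaining days: (12 − 4) × $3,960 = $31,680
Per-day component: $6,680 + $31,680 = $38,360
Base plus per-day: $77,250 + $38,360 = $115,610
Enhancement: 60% of $115,610 = $69,366
Enhanced fine: $115,610 + $69,366 = $184,976
Cap at $299,700: $184,976 is within the cap, no reduction.
Minimum $65,600: $184,976 meets the minimum, no increase.

$184,976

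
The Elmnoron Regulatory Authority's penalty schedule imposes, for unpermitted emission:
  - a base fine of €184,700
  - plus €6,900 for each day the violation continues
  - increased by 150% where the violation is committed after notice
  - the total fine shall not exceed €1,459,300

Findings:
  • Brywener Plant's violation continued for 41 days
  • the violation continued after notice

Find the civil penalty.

Per-day component: 41 × €6,900 = €282,900
Base plus per-day: €184,700 + €282,900 = €467,600
Enhancement: 150% of €467,600 = €701,400
Enhanced fine: €467,600 + €701,400 = €1,169,000
Cap at €1,459,300: €1,169,000 is within the cap, no reduction.

€1,169,000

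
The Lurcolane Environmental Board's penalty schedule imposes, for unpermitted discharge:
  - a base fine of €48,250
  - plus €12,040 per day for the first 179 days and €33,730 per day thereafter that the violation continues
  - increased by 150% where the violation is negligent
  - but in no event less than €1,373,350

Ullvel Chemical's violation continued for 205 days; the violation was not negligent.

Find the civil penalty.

First 179 days: 179 × €12,040 = €2,155,160
Remaining days: (205 − 179) × €33,730 = €876,980
Per-day component: €2,155,160 + €876,980 = €3,032,140
Base plus per-day: €48,250 + €3,032,140 = €3,080,390
The violation was not negligent: no 150% increase.
Minimum €1,373,350: €3,080,390 meets the minimum, no increase.

€3,080,390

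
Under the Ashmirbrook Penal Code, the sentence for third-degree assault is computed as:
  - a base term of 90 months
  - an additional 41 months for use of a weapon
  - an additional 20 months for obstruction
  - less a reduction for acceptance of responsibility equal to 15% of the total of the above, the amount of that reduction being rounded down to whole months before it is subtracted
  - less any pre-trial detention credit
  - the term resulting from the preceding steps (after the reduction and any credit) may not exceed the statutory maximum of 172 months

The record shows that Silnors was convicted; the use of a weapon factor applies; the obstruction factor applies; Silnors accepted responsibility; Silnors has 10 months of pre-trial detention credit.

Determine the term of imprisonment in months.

Sentence: 119 months

Use of a weapon enhancement: +41 months
Obstruction enhancement: +20 months
Adjusted term: 90 months + 41 months + 20 months = 151 months
Acceptance of responsibility reduction: 15% of 151 months = 22 months (rounded down)
After reduction: 151 − 22 = 129 months
Less pre-trial detention credit: 129 months − 10 months = 119 months
Cap at 172 months: 119 months is within the cap, no reduction.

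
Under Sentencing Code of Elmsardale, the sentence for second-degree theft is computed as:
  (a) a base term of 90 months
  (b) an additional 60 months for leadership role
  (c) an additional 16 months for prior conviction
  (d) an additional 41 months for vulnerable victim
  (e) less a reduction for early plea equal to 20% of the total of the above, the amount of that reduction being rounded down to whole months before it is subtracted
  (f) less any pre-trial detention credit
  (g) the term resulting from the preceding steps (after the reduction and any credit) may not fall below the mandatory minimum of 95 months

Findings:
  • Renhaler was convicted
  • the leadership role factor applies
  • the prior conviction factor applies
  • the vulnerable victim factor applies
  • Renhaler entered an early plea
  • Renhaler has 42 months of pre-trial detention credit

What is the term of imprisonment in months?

Leadership role enhancement: +60 months
Prior conviction enhancement: +16 months
Vulnerable victim enhancement: +41 months
Adjusted term: 90 months + 60 months + 16 months + 41 months = 207 months
Early plea reduction: 20% of 207 months = 41 months (rounded down)
After reduction: 207 − 41 = 166 months
Less pre-trial detention credit: 166 months − 42 months = 124 months
Minimum 95 months: 124 months meets the minimum, no increase.

124 months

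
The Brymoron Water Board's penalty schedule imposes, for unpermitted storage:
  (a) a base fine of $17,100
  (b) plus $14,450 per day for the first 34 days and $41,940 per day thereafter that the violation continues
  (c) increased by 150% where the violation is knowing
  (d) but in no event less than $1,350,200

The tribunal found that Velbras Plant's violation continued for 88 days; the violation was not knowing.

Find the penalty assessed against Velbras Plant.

$2,773,160

First 34 days: 34 × $14,450 = $491,300
Remaining days: (88 − 34) × $41,940 = $2,264,760
Per-day component: $491,300 + $2,264,760 = $2,756,060
Base plus per-day: $17,100 + $2,756,060 = $2,773,160
The violation was not knowing: no 150% increase.
Minimum $1,350,200: $2,773,160 meets the minimum, no increase.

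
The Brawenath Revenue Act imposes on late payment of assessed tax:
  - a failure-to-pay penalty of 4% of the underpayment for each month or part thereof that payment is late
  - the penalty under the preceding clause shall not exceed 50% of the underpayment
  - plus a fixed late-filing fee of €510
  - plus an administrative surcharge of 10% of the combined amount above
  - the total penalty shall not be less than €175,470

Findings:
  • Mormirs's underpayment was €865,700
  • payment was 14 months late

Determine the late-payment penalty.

€476,696

Accrued rate: 4% × 14 = 56%, capped at 50% → 50%
Failure-to-pay penalty: 50% of €865,700 = €432,850
Penalty before surcharge: €432,850 + €510 = €433,360
Administrative surcharge: 10% of €433,360 = €43,336
Total penalty: €433,360 + €43,336 = €476,696
Minimum €175,470: €476,696 meets the minimum, no increase.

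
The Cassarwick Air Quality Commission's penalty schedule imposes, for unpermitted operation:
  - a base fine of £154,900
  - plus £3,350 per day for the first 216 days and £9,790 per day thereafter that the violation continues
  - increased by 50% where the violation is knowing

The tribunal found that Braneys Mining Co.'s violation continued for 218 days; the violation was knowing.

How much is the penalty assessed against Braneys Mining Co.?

£1,347,120

First 216 days: 216 × £3,350 = £723,600
Remaining days: (218 − 216) × £9,790 = £19,580
Per-day component: £723,600 + £19,580 = £743,180
Base plus per-day: £154,900 + £743,180 = £898,080
Enhancement: 50% of £898,080 = £449,040
Enhanced fine: £898,080 + £449,040 = £1,347,120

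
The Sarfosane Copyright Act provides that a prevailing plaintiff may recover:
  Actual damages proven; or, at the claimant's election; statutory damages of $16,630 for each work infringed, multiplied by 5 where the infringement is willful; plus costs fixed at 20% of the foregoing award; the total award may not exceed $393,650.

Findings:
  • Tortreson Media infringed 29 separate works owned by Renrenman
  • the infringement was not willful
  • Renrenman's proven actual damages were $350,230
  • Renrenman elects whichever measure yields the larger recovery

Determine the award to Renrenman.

Statutory damages: 29 × $16,630 = $482,270
Infringement not willful: no ×5 enhancement.
Greater of actual damages ($350,230) or statutory damages ($482,270): $482,270
Costs: 20% of $482,270 = $96,454
Award plus costs: $482,270 + $96,454 = $578,724
Cap at $393,650: $578,724 exceeds the cap → $393,650

$393,650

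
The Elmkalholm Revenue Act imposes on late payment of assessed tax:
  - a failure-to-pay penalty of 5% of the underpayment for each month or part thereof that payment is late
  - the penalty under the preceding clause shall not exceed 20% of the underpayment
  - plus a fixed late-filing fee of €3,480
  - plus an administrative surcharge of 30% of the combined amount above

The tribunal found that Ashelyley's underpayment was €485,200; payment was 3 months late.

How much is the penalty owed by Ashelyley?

€99,138

Accrued rate: 5% × 3 = 15%, capped at 20% → 15%
Failure-to-pay penalty: 15% of €485,200 = €72,780
Penalty before surcharge: €72,780 + €3,480 = €76,260
Administrative surcharge: 30% of €76,260 = €22,878
Total penalty: €76,260 + €22,878 = €99,138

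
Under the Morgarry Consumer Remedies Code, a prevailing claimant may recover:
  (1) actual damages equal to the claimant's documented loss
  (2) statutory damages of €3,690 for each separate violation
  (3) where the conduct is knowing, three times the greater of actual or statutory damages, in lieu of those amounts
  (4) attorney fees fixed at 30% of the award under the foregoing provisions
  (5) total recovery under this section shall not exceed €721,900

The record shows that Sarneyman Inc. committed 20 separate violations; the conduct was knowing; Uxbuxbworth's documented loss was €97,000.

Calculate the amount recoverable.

€378,300

Statutory damages: 20 × €3,690 = €73,800
Greater of actual damages (€97,000) or statutory damages (€73,800): €97,000
Trebled: 3 × €97,000 = €291,000
Attorney fees: 30% of €291,000 = €87,300
Total before cap: €291,000 + €87,300 = €378,300
Cap at €721,900: €378,300 is within the cap, no reduction.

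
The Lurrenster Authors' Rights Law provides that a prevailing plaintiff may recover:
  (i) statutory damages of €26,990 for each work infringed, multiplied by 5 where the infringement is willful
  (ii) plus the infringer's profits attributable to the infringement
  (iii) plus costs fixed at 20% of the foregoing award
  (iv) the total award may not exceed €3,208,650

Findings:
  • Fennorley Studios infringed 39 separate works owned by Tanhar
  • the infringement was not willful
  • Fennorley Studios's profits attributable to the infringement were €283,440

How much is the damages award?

Statutory damages: 39 × €26,990 = €1,052,610
Infringement not willful: no ×5 enhancement.
Combined award: €1,052,610 + €283,440 = €1,336,050
Costs: 20% of €1,336,050 = €267,210
Award plus costs: €1,336,050 + €267,210 = €1,603,260
Cap at €3,208,650: €1,603,260 is within the cap, no reduction.

€1,603,260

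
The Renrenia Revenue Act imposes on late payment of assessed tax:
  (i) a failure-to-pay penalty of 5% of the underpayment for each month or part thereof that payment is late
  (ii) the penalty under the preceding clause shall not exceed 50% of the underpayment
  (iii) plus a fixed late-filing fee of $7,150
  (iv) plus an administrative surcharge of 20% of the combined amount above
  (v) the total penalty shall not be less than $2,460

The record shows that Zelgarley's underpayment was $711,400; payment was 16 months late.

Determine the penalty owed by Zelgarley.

Accrued rate: 5% × 16 = 80%, capped at 50% → 50%
Failure-to-pay penalty: 50% of $711,400 = $355,700
Penalty before surcharge: $355,700 + $7,150 = $362,850
Administrative surcharge: 20% of $362,850 = $72,570
Total penalty: $362,850 + $72,570 = $435,420
Minimum $2,460: $435,420 meets the minimum, no increase.

$435,420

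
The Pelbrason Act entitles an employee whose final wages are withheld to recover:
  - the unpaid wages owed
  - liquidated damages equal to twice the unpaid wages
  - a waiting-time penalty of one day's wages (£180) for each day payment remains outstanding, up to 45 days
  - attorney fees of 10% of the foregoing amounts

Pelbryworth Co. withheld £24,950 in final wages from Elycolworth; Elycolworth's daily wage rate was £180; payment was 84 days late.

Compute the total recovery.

£91,245

Doubled: 2 × £24,950 = £49,900
Penalty days: min(84, 45) = 45
Waiting-time penalty: 45 × £180 = £8,100
Subtotal: £24,950 + £49,900 + £8,100 = £82,950
Attorney fees: 10% of £82,950 = £8,295
Total award: £82,950 + £8,295 = £91,245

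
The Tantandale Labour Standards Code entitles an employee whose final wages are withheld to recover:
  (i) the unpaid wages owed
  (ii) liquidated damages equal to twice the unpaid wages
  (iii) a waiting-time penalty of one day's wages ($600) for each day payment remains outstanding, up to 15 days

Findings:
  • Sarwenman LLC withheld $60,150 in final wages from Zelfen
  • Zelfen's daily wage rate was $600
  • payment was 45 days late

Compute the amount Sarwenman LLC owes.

$189,450

Doubled: 2 × $60,150 = $120,300
Penalty days: min(45, 15) = 15
Waiting-time penalty: 15 × $600 = $9,000
Total award: $60,150 + $120,300 + $9,000 = $189,450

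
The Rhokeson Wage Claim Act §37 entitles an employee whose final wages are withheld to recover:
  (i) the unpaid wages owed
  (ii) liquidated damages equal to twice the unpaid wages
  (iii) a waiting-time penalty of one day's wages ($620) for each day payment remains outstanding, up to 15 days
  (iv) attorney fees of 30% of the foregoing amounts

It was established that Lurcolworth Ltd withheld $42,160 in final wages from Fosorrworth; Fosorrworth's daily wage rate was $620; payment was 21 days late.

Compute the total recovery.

Doubled: 2 × $42,160 = $84,320
Penalty days: min(21, 15) = 15
Waiting-time penalty: 15 × $620 = $9,300
Subtotal: $42,160 + $84,320 + $9,300 = $135,780
Attorney fees: 30% of $135,780 = $40,734
Total award: $135,780 + $40,734 = $176,514

$176,514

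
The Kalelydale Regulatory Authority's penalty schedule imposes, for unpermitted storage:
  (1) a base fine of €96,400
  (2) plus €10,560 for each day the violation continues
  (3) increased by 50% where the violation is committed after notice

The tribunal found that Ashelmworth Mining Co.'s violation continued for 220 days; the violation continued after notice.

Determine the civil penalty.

€3,629,400

Per-day component: 220 × €10,560 = €2,323,200
Base plus per-day: €96,400 + €2,323,200 = €2,419,600
Enhancement: 50% of €2,419,600 = €1,209,800
Enhanced fine: €2,419,600 + €1,209,800 = €3,629,400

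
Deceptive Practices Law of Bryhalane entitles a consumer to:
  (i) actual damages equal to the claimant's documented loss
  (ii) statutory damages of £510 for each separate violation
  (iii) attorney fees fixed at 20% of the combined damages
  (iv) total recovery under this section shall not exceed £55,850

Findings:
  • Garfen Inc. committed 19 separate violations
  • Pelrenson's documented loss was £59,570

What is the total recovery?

Statutory damages: 19 × £510 = £9,690
Combined damages: £59,570 + £9,690 = £69,260
Attorney fees: 20% of £69,260 = £13,852
Total before cap: £69,260 + £13,852 = £83,112
Cap at £55,850: £83,112 exceeds the cap → £55,850

£55,850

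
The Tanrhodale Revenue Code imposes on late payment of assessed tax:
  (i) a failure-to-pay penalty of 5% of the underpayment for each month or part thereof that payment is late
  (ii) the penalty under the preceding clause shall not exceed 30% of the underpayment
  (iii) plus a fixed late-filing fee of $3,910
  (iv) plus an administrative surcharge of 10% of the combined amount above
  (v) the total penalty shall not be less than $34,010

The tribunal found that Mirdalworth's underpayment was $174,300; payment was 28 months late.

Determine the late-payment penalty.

$61,820

Accrued rate: 5% × 28 = 140%, capped at 30% → 30%
Failure-to-pay penalty: 30% of $174,300 = $52,290
Penalty before surcharge: $52,290 + $3,910 = $56,200
Administrative surcharge: 10% of $56,200 = $5,620
Total penalty: $56,200 + $5,620 = $61,820
Minimum $34,010: $61,820 meets the minimum, no increase.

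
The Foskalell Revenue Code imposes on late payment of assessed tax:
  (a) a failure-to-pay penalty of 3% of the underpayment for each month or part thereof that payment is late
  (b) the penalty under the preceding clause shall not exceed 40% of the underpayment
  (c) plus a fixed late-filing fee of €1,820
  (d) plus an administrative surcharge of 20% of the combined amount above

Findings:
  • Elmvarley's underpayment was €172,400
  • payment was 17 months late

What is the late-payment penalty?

Accrued rate: 3% × 17 = 51%, capped at 40% → 40%
Failure-to-pay penalty: 40% of €172,400 = €68,960
Penalty before surcharge: €68,960 + €1,820 = €70,780
Administrative surcharge: 20% of €70,780 = €14,156
Total penalty: €70,780 + €14,156 = €84,936

Penalty: €84,936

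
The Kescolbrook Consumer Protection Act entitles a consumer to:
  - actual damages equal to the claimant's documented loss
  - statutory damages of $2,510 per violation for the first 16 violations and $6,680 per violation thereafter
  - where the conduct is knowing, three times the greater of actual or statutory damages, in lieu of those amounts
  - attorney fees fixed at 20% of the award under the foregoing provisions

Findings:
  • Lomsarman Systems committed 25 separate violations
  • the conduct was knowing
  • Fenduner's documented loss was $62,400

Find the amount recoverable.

$361,008

First 16 violations: 16 × $2,510 = $40,160
Remaining violations: (25 − 16) × $6,680 = $60,120
Statutory damages: $40,160 + $60,120 = $100,280
Greater of actual damages ($62,400) or statutory damages ($100,280): $100,280
Trebled: 3 × $100,280 = $300,840
Attorney fees: 20% of $300,840 = $60,168
Total recovery: $300,840 + $60,168 = $361,008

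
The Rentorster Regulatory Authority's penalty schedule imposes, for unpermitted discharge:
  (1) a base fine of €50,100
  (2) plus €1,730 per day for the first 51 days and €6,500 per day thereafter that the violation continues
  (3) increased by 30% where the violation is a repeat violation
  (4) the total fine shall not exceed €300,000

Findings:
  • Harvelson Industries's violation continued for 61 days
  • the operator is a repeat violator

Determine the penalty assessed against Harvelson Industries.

€264,329

First 51 days: 51 × €1,730 = €88,230
Remaining days: (61 − 51) × €6,500 = €65,000
Per-day component: €88,230 + €65,000 = €153,230
Base plus per-day: €50,100 + €153,230 = €203,330
Enhancement: 30% of €203,330 = €60,999
Enhanced fine: €203,330 + €60,999 = €264,329
Cap at €300,000: €264,329 is within the cap, no reduction.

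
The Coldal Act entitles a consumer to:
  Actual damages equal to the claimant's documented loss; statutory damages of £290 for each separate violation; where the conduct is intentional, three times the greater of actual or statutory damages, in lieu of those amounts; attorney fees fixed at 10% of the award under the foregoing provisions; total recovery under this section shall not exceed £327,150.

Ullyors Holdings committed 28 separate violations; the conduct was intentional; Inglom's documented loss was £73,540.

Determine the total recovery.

Statutory damages: 28 × £290 = £8,120
Greater of actual damages (£73,540) or statutory damages (£8,120): £73,540
Trebled: 3 × £73,540 = £220,620
Attorney fees: 10% of £220,620 = £22,062
Total before cap: £220,620 + £22,062 = £242,682
Cap at £327,150: £242,682 is within the cap, no reduction.

Total recovery: £242,682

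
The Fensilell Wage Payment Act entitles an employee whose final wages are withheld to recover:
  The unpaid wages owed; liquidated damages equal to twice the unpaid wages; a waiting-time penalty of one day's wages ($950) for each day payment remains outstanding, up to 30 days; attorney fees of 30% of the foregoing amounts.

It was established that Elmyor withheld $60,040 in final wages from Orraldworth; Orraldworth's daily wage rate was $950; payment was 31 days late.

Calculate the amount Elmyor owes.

Doubled: 2 × $60,040 = $120,080
Penalty days: min(31, 30) = 30
Waiting-time penalty: 30 × $950 = $28,500
Subtotal: $60,040 + $120,080 + $28,500 = $208,620
Attorney fees: 30% of $208,620 = $62,586
Total award: $208,620 + $62,586 = $271,206

Total award: $271,206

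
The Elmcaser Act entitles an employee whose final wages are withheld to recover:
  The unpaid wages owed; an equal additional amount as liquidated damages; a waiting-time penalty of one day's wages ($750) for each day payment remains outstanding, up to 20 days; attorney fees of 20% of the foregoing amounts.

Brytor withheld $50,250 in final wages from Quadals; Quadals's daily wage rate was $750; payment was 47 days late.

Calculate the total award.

Liquidated damages (equal amount): $50,250
Penalty days: min(47, 20) = 20
Waiting-time penalty: 20 × $750 = $15,000
Subtotal: $50,250 + $50,250 + $15,000 = $115,500
Attorney fees: 20% of $115,500 = $23,100
Total award: $115,500 + $23,100 = $138,600

$138,600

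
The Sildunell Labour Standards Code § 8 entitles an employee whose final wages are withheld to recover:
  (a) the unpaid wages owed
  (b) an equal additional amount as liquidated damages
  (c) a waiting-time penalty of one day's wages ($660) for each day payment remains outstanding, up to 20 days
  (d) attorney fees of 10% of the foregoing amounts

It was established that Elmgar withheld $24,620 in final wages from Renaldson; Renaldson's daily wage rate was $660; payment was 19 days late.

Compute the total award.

Liquidated damages (equal amount): $24,620
Penalty days: min(19, 20) = 19
Waiting-time penalty: 19 × $660 = $12,540
Subtotal: $24,620 + $24,620 + $12,540 = $61,780
Attorney fees: 10% of $61,780 = $6,178
Total award: $61,780 + $6,178 = $67,958

$67,958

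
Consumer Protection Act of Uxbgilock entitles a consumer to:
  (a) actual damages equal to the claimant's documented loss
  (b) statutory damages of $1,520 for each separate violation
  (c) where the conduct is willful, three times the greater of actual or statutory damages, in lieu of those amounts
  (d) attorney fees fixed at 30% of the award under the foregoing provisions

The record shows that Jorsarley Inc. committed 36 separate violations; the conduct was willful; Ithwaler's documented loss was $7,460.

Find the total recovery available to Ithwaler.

Statutory damages: 36 × $1,520 = $54,720
Greater of actual damages ($7,460) or statutory damages ($54,720): $54,720
Trebled: 3 × $54,720 = $164,160
Attorney fees: 30% of $164,160 = $49,248
Total recovery: $164,160 + $49,248 = $213,408

Total recovery: $213,408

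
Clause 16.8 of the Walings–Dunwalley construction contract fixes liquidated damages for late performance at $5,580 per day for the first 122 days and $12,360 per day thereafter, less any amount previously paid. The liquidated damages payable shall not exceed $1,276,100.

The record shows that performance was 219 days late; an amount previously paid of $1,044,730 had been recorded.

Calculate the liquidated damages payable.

$834,950

First 122 days: 122 × $5,580 = $680,760
Remaining days: (219 − 122) × $12,360 = $1,198,920
Accrued per-day damages: $680,760 + $1,198,920 = $1,879,680
Less amount previously paid: $1,879,680 − $1,044,730 = $834,950
Cap at $1,276,100: $834,950 is within the cap, no reduction.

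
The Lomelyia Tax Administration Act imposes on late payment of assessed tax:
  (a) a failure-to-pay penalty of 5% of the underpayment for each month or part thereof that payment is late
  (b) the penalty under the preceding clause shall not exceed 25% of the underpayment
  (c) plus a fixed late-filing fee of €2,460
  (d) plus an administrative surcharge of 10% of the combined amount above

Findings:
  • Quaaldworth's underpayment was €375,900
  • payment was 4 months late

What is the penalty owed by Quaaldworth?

Accrued rate: 5% × 4 = 20%, capped at 25% → 20%
Failure-to-pay penalty: 20% of €375,900 = €75,180
Penalty before surcharge: €75,180 + €2,460 = €77,640
Administrative surcharge: 10% of €77,640 = €7,764
Total penalty: €77,640 + €7,764 = €85,404

€85,404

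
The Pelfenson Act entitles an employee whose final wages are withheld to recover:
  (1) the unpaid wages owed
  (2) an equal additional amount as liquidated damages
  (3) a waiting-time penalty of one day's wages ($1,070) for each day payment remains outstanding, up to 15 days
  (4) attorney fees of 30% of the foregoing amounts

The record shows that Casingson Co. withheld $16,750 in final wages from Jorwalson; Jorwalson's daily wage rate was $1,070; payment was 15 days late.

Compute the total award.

$64,415

Liquidated damages (equal amount): $16,750
Penalty days: min(15, 15) = 15
Waiting-time penalty: 15 × $1,070 = $16,050
Subtotal: $16,750 + $16,750 + $16,050 = $49,550
Attorney fees: 30% of $49,550 = $14,865
Total award: $49,550 + $14,865 = $64,415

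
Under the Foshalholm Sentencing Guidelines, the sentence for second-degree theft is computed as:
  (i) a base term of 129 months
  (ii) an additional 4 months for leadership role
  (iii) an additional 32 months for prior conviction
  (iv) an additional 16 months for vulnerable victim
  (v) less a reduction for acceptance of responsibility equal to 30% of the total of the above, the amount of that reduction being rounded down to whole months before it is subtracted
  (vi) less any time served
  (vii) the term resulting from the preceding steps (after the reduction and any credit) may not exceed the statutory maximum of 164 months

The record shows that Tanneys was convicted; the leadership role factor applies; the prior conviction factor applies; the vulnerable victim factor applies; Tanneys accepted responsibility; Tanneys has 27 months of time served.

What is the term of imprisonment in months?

100 months

Leadership role enhancement: +4 months
Prior conviction enhancement: +32 months
Vulnerable victim enhancement: +16 months
Adjusted term: 129 months + 4 months + 32 months + 16 months = 181 months
Acceptance of responsibility reduction: 30% of 181 months = 54 months (rounded down)
After reduction: 181 − 54 = 127 months
Less time served: 127 months − 27 months = 100 months
Cap at 164 months: 100 months is within the cap, no reduction.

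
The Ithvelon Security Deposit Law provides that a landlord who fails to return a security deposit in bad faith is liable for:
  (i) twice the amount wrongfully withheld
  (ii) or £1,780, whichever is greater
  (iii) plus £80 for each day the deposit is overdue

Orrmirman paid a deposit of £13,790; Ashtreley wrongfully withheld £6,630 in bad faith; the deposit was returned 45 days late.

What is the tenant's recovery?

£16,860

Doubled: 2 × £6,630 = £13,260
Minimum £1,780: £13,260 meets the minimum, no increase.
Late-return penalty: 45 × £80 = £3,600
Damages plus late penalty: £13,260 + £3,600 = £16,860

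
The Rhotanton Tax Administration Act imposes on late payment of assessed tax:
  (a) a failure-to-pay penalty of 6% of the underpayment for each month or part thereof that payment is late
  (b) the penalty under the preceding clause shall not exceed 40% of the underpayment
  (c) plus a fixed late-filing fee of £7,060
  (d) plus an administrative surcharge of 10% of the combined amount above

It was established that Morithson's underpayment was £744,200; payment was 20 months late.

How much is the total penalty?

£335,214

Accrued rate: 6% × 20 = 120%, capped at 40% → 40%
Failure-to-pay penalty: 40% of £744,200 = £297,680
Penalty before surcharge: £297,680 + £7,060 = £304,740
Administrative surcharge: 10% of £304,740 = £30,474
Total penalty: £304,740 + £30,474 = £335,214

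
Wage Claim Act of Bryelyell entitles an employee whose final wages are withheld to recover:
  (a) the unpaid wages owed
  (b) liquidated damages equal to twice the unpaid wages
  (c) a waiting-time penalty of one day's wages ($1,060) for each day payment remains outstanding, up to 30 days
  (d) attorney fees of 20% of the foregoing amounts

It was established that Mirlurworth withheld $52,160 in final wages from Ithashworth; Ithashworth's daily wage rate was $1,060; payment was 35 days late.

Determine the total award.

Doubled: 2 × $52,160 = $104,320
Penalty days: min(35, 30) = 30
Waiting-time penalty: 30 × $1,060 = $31,800
Subtotal: $52,160 + $104,320 + $31,800 = $188,280
Attorney fees: 20% of $188,280 = $37,656
Total award: $188,280 + $37,656 = $225,936

$225,936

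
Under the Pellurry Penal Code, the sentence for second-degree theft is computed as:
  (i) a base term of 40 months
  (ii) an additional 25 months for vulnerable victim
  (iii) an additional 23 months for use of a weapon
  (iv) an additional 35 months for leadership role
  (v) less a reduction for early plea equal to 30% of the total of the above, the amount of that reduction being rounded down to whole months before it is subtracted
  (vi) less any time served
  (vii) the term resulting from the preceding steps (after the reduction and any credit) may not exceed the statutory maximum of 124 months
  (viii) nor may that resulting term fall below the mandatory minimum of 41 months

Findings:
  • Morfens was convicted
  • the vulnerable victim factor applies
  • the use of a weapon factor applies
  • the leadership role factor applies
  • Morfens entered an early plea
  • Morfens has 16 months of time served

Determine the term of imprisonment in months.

Vulnerable victim enhancement: +25 months
Use of a weapon enhancement: +23 months
Leadership role enhancement: +35 months
Adjusted term: 40 months + 25 months + 23 months + 35 months = 123 months
Early plea reduction: 30% of 123 months = 36 months (rounded down)
After reduction: 123 − 36 = 87 months
Less time served: 87 months − 16 months = 71 months
Cap at 124 months: 71 months is within the cap, no reduction.
Minimum 41 months: 71 months meets the minimum, no increase.

71 months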